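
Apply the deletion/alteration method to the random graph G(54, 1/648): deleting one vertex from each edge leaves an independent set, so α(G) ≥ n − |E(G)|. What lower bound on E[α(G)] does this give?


E[|E(G)|] = C(54, 2)·p = 1431 · (1/648) = 53/24.
E[α(G)] ≥ n − E[|E(G)|] = 54 − 53/24 = 1243/24.
Numerically: ≈ 51.7917.
(This is only a lower bound; the true E[α(G)] may be larger.)

E[α(G)] ≥ 1243/24 ≈ 51.7917.


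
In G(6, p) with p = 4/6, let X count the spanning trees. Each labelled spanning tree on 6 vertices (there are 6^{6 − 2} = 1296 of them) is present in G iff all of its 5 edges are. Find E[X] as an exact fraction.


K_6 has 6^{6 − 2} = 1296 labelled spanning trees.
For each such spanning tree H, let X_H = 1 if all 5 edges of H are present in G. Then P[X_H = 1] = p^{5} = (2/3)^{5} = 32/243.
By linearity of expectation: E[X] = Σ_H E[X_H] = 1296 · p^{5} = 1296 · 32/243 = 512/3.
Numerically: E[X] ≈ 170.7.

E[X] = 1296 · (2/3)^{5} = 512/3 ≈ 170.7.


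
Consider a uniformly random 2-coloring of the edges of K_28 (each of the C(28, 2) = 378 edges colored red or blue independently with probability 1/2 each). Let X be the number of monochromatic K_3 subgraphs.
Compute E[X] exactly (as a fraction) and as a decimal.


Let X = Σ_S X_S over the C(28, 3) = 3276 subsets S of size 3, where X_S = 1 if the K_3 on S is monochromatic.
For a fixed S, the K_3 on S has C(3, 2) = 3 edges. P[all 3 edges red] = (1/2)^3, and likewise for blue, so P[monochromatic] = 2·(1/2)^3 = 2^{1 − 3} = 1/4.
By linearity of expectation: E[X] = C(28, 3) · 2^{1 − 3} = 3276 · 1/4 = 819.
Numerically: E[X] ≈ 819.000.

E[X] = C(28,3)·2^(1−C(3,2)) = 819 ≈ 819.000.


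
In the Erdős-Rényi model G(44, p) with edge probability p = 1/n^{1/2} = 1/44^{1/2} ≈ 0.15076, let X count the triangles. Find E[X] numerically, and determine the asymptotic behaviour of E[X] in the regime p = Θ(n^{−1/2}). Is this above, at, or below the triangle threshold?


Number of potential triangles: C(44, 3) = 13244.
Each occurs with probability p³ ≈ (0.15076)³ ≈ 3.4262653e-03.
By linearity: E[X] = C(44, 3)·p³ ≈ 13244 · 3.4262653e-03 ≈ 45.37746.
Since α = 1/2 < 1, p = c/n^{1/2} ≫ 1/n is above the triangle threshold p ~ 1/n. Asymptotically E[X] ~ (c³/6)·n^{3(1−α)} = (1³/6)·n^{1.5} → ∞; triangles are abundant w.h.p.

E[X] ≈ 45.37746; in regime p = Θ(1/n^{1/2}) E[X] diverges (above the triangle threshold p ~ 1/n).


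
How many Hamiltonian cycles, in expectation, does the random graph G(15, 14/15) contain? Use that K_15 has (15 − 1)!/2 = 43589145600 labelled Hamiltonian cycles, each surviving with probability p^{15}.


K_15 has (15 − 1)!/2 = 43589145600 labelled Hamiltonian cycles.
For each such Hamiltonian cycle H, let X_H = 1 if all 15 edges of H are present in G. Then P[X_H = 1] = p^{15} = (14/15)^{15} = 155568095557812224/437893890380859375.
By linearity: E[X] = Σ_H E[X_H] = 43589145600 · p^{15} = 43589145600 · 155568095557812224/437893890380859375 = 1116227221067356419653632/72081298828125.
Numerically: E[X] ≈ 1.5486e+10.

E[X] = 43589145600 · (14/15)^{15} = 1116227221067356419653632/72081298828125 ≈ 1.5486e+10.


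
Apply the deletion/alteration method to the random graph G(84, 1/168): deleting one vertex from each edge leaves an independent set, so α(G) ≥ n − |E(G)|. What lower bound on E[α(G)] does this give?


E[|E(G)|] = C(84, 2)·p = 3486 · (1/168) = 83/4.
E[α(G)] ≥ n − E[|E(G)|] = 84 − 83/4 = 253/4.
Numerically: ≈ 63.25000.
(This is only a lower bound; the true E[α(G)] may be larger.)

E[α(G)] ≥ 253/4 ≈ 63.25000.


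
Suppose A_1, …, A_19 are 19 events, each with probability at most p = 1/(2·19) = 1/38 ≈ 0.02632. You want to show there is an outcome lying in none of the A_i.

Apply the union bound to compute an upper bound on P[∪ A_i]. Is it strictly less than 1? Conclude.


Union bound: P[∪_{i=1}^{19} A_i] ≤ Σ_i P[A_i] ≤ 19·p = 19·(1/38) = 1/2.
Numerically: 1/2 ≈ 0.50000.
Is 1/2 < 1? YES.
Since P[∪ A_i] ≤ 1/2 < 1, the complement has P[∩ A_i^c] ≥ 1 − 1/2 = 1/2 > 0, so some outcome avoids every A_i.

19·p = 1/2 ≈ 0.50000; existence CERTIFIED by the union bound.


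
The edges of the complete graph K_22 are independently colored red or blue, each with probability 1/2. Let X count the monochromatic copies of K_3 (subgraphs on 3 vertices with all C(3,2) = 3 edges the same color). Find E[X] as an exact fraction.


Let X = Σ_S X_S over the C(22, 3) = 1540 subsets S of size 3, where X_S = 1 if the K_3 on S is monochromatic.
For a fixed S, the K_3 on S has C(3, 2) = 3 edges. P[all 3 edges red] = (1/2)^3, and likewise for blue, so P[monochromatic] = 2·(1/2)^3 = 2^{1 − 3} = 1/4.
By linearity: E[X] = C(22, 3) · 2^{1 − 3} = 1540 · 1/4 = 385.
Numerically: E[X] ≈ 385.000000.

E[X] = C(22,3)·2^(1−C(3,2)) = 385 ≈ 385.000000.


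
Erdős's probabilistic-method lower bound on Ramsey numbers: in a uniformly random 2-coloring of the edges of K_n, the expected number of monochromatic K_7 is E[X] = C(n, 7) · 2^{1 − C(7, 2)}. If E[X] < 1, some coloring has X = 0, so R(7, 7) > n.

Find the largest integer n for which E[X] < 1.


We need C(n, 7) · 2^{1 − 21} < 1, i.e. C(n, 7) < 2^{21 − 1} = 1048576.
Check values of n near the boundary:
  n = 25: C(25, 7) = 480700; 480700 < 1048576? YES
  n = 26: C(26, 7) = 657800; 657800 < 1048576? YES
  n = 27: C(27, 7) = 888030; 888030 < 1048576? YES
  n = 28: C(28, 7) = 1184040; 1184040 < 1048576? NO
  n = 29: C(29, 7) = 1560780; 1560780 < 1048576? NO
  n = 30: C(30, 7) = 2035800; 2035800 < 1048576? NO
The largest n with C(n, 7) < 1048576 is n = 27 (where E[X] = 444015/524288 ≈ 0.846891). Hence R(7, 7) > 27, i.e. R(7, 7) ≥ 28.

Largest n = 27; hence R(7, 7) > 27.


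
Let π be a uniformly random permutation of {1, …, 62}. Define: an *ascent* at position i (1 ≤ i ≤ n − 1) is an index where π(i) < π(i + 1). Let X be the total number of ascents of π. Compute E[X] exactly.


Write X = Σ X_I over i = 1, …, 61, with X_I the indicator of one ascent.
There are 61 indicators.
For each fixed i, the pair (π(i), π(i+1)) is a uniformly random ordered pair of distinct values from {1, …, 62}; by symmetry P[π(i) < π(i+1)] = 1/2.
By linearity: E[X] = 61 · (1/2) = (62 − 1) · (1/2) = 61/2 ≈ 30.50000.

E[X] = 61/2 = 30.50000.


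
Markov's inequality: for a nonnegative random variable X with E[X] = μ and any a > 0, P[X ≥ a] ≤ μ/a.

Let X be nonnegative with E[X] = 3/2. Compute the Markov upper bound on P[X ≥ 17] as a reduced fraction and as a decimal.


μ = E[X] = 3/2, a = 17.
Markov: P[X ≥ 17] ≤ μ/a = (3/2)/17 = 3/34.
Numerically: ≈ 0.0882.
(Since a = 17 > μ = 1.5000, the bound 3/34 is < 1 and informative.)

P[X ≥ 17] ≤ 3/34 ≈ 0.0882.


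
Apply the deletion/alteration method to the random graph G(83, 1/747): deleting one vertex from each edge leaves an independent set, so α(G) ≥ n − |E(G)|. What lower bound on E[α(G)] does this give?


E[|E(G)|] = C(83, 2)·p = 3403 · (1/747) = 41/9.
E[α(G)] ≥ n − E[|E(G)|] = 83 − 41/9 = 706/9.
Numerically: ≈ 78.444.
(This is only a lower bound; the true E[α(G)] may be larger.)

E[α(G)] ≥ 706/9 ≈ 78.444.


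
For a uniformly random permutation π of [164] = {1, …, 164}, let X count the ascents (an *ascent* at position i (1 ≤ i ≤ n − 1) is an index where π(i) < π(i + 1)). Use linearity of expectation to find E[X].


Write X = Σ X_I over i = 1, …, 163, with X_I the indicator of one ascent.
There are 163 indicators.
For each fixed i, the pair (π(i), π(i+1)) is a uniformly random ordered pair of distinct values from {1, …, 164}; by symmetry P[π(i) < π(i+1)] = 1/2.
By linearity: E[X] = 163 · (1/2) = (164 − 1) · (1/2) = 163/2 ≈ 81.500.

E[X] = 163/2 = 81.500.


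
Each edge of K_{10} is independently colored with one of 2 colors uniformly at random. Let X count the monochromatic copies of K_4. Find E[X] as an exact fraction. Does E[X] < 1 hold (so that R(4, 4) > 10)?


E[X] = C(10, 4) · 2^{1 − 6} = 210 · 2^{−5} = 210/32.
As a reduced fraction: E[X] = 105/16 ≈ 6.5625000.
Is E[X] < 1? NO.
Since E[X] ≥ 1, the first-moment bound is inconclusive at n = 10; it does NOT by itself certify R(4, 4) > 10.

E[X] = 105/16 ≈ 6.5625000; E[X] ≥ 1; first-moment method inconclusive here.


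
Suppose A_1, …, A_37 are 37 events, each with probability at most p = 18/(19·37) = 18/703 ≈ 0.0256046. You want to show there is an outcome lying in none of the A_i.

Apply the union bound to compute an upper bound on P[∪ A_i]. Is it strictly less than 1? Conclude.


Union bound: P[∪_{i=1}^{37} A_i] ≤ Σ_i P[A_i] ≤ 37·p = 37·(18/703) = 18/19.
Numerically: 18/19 ≈ 0.9473684.
Is 18/19 < 1? YES.
Since P[∪ A_i] ≤ 18/19 < 1, the complement has P[∩ A_i^c] ≥ 1 − 18/19 = 1/19 > 0, so some outcome avoids every A_i.

37·p = 18/19 ≈ 0.9473684; existence CERTIFIED by the union bound.


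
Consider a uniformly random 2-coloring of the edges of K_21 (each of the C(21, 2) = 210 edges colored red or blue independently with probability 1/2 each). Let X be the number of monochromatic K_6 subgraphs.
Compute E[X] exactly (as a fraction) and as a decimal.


Let X = Σ_S X_S over the C(21, 6) = 54264 subsets S of size 6, where X_S = 1 if the K_6 on S is monochromatic.
For a fixed S, the K_6 on S has C(6, 2) = 15 edges. P[all 15 edges red] = (1/2)^15, and likewise for blue, so P[monochromatic] = 2·(1/2)^15 = 2^{1 − 15} = 1/16384.
By linearity of expectation: E[X] = C(21, 6) · 2^{1 − 15} = 54264 · 1/16384 = 6783/2048.
Numerically: E[X] ≈ 3.31201.

E[X] = C(21,6)·2^(1−C(6,2)) = 6783/2048 ≈ 3.31201.


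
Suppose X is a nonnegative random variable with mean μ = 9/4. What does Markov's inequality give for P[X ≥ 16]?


μ = E[X] = 9/4, a = 16.
Markov: P[X ≥ 16] ≤ μ/a = (9/4)/16 = 9/64.
Numerically: ≈ 0.1406.
(Since a = 16 > μ = 2.2500, the bound 9/64 is < 1 and informative.)

P[X ≥ 16] ≤ 9/64 ≈ 0.1406.


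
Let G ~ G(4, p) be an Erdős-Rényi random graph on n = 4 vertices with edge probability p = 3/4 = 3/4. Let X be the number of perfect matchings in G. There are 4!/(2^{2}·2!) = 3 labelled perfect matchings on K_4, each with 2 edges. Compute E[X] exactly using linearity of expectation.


K_4 has 4!/(2^{2}·2!) = 3 labelled perfect matchings.
For each such perfect matching H, let X_H = 1 if all 2 edges of H are present in G. Then P[X_H = 1] = p^{2} = (3/4)^{2} = 9/16.
Summing the indicators: E[X] = Σ_H E[X_H] = 3 · p^{2} = 3 · 9/16 = 27/16.
Numerically: E[X] ≈ 1.688.

E[X] = 3 · (3/4)^{2} = 27/16 ≈ 1.688.


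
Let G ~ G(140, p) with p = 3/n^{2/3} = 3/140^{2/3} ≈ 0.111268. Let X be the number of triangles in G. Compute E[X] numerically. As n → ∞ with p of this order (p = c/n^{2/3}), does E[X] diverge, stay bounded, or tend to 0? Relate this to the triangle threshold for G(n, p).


Number of potential triangles: C(140, 3) = 447580.
Each occurs with probability p³ ≈ (0.111268)³ ≈ 1.37755102e-03.
By linearity: E[X] = C(140, 3)·p³ ≈ 447580 · 1.37755102e-03 ≈ 616.564286.
Since α = 2/3 < 1, p = c/n^{2/3} ≫ 1/n is above the triangle threshold p ~ 1/n. Asymptotically E[X] ~ (c³/6)·n^{3(1−α)} = (3³/6)·n^{1} → ∞; triangles are abundant w.h.p.

E[X] ≈ 616.564286; in regime p = Θ(1/n^{2/3}) E[X] diverges (above the triangle threshold p ~ 1/n).


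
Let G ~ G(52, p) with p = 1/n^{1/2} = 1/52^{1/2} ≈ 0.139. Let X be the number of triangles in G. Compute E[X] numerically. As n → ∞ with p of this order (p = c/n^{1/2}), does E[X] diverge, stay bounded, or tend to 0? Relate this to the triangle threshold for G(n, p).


Number of potential triangles: C(52, 3) = 22100.
Each occurs with probability p³ ≈ (0.139)³ ≈ 2.66683e-03.
By linearity: E[X] = C(52, 3)·p³ ≈ 22100 · 2.66683e-03 ≈ 58.937.
Since α = 1/2 < 1, p = c/n^{1/2} ≫ 1/n is above the triangle threshold p ~ 1/n. Asymptotically E[X] ~ (c³/6)·n^{3(1−α)} = (1³/6)·n^{1.5} → ∞; triangles are abundant w.h.p.

E[X] ≈ 58.937; in regime p = Θ(1/n^{1/2}) E[X] diverges (above the triangle threshold p ~ 1/n).


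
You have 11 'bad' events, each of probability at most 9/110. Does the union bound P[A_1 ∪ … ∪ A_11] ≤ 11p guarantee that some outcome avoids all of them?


Union bound: P[∪_{i=1}^{11} A_i] ≤ Σ_i P[A_i] ≤ 11·p = 11·(9/110) = 9/10.
Numerically: 9/10 ≈ 0.900.
Is 9/10 < 1? YES.
Since P[∪ A_i] ≤ 9/10 < 1, the complement has P[∩ A_i^c] ≥ 1 − 9/10 = 1/10 > 0, so some outcome avoids every A_i.

11·p = 9/10 ≈ 0.900; existence CERTIFIED by the union bound.


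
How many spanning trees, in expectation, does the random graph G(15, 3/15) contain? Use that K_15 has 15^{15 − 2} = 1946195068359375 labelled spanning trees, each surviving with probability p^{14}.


K_15 has 15^{15 − 2} = 1946195068359375 labelled spanning trees.
For each such spanning tree H, let X_H = 1 if all 14 edges of H are present in G. Then P[X_H = 1] = p^{14} = (1/5)^{14} = 1/6103515625.
By linearity: E[X] = Σ_H E[X_H] = 1946195068359375 · p^{14} = 1946195068359375 · 1/6103515625 = 1594323/5.
Numerically: E[X] ≈ 3.189e+05.

E[X] = 1946195068359375 · (1/5)^{14} = 1594323/5 ≈ 3.189e+05.


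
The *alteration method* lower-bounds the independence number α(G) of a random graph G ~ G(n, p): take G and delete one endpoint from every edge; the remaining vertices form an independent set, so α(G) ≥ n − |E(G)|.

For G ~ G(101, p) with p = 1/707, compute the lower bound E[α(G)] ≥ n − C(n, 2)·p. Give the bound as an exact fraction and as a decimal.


E[|E(G)|] = C(101, 2)·p = 5050 · (1/707) = 50/7.
E[α(G)] ≥ n − E[|E(G)|] = 101 − 50/7 = 657/7.
Numerically: ≈ 93.85714.
(This is only a lower bound; the true E[α(G)] may be larger.)

E[α(G)] ≥ 657/7 ≈ 93.85714.


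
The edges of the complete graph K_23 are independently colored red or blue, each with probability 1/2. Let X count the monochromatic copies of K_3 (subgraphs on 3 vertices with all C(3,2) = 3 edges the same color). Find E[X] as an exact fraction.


Let X = Σ_S X_S over the C(23, 3) = 1771 subsets S of size 3, where X_S = 1 if the K_3 on S is monochromatic.
For a fixed S, the K_3 on S has C(3, 2) = 3 edges. P[all 3 edges red] = (1/2)^3, and likewise for blue, so P[monochromatic] = 2·(1/2)^3 = 2^{1 − 3} = 1/4.
Summing: E[X] = C(23, 3) · 2^{1 − 3} = 1771 · 1/4 = 1771/4.
Numerically: E[X] ≈ 442.750.

E[X] = C(23,3)·2^(1−C(3,2)) = 1771/4 ≈ 442.750.


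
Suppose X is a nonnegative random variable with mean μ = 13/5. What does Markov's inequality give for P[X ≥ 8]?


μ = E[X] = 13/5, a = 8.
Markov: P[X ≥ 8] ≤ μ/a = (13/5)/8 = 13/40.
Numerically: ≈ 0.32500.
(Since a = 8 > μ = 2.60000, the bound 13/40 is < 1 and informative.)

P[X ≥ 8] ≤ 13/40 ≈ 0.32500.


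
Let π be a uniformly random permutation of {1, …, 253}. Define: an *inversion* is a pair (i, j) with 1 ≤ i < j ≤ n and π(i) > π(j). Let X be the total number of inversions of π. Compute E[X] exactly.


Write X = Σ X_I over the C(253, 2) = 31878 pairs i < j, with X_I the indicator of one inversion.
There are 31878 indicators.
For each fixed pair i < j, the values π(i) and π(j) are two distinct elements of {1, …, 253} in uniformly random order; by symmetry P[π(i) > π(j)] = 1/2.
By linearity: E[X] = 31878 · (1/2) = C(253, 2) · (1/2) = 31878/2 = 15939 ≈ 15939.000.

E[X] = 15939 = 15939.000.


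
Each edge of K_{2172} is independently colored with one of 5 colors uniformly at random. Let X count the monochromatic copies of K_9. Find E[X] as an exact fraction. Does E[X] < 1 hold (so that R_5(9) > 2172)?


E[X] = C(2172, 9) · 5^{1 − 36} = 2915866900084148060642020 · 5^{−35} = 2915866900084148060642020/2910383045673370361328125.
As a reduced fraction: E[X] = 583173380016829612128404/582076609134674072265625 ≈ 1.002.
Is E[X] < 1? NO.
Since E[X] ≥ 1, the first-moment bound is inconclusive at n = 2172; it does NOT by itself certify R_5(9) > 2172.

E[X] = 583173380016829612128404/582076609134674072265625 ≈ 1.002; E[X] ≥ 1; first-moment method inconclusive here.


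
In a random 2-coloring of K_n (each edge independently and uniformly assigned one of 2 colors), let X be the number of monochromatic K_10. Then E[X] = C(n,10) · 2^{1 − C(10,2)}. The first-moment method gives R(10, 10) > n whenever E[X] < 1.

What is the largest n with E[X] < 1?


We need C(n, 10) · 2^{1 − 45} < 1, i.e. C(n, 10) < 2^{45 − 1} = 17592186044416.
Check values of n near the boundary:
  n = 95: C(95, 10) = 10104934117421; 10104934117421 < 17592186044416? YES
  n = 96: C(96, 10) = 11279926456656; 11279926456656 < 17592186044416? YES
  n = 97: C(97, 10) = 12576469727536; 12576469727536 < 17592186044416? YES
  n = 98: C(98, 10) = 14005614014756; 14005614014756 < 17592186044416? YES
  n = 99: C(99, 10) = 15579278510796; 15579278510796 < 17592186044416? YES
  n = 100: C(100, 10) = 17310309456440; 17310309456440 < 17592186044416? YES
  n = 101: C(101, 10) = 19212541264840; 19212541264840 < 17592186044416? NO
The largest n with C(n, 10) < 17592186044416 is n = 100 (where E[X] = 2163788682055/2199023255552 ≈ 0.9839772). Hence R(10, 10) > 100, i.e. R(10, 10) ≥ 101.

Largest n = 100; hence R(10, 10) > 100.


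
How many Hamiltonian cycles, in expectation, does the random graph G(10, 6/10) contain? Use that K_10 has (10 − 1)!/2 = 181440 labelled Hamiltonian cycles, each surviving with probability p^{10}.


K_10 has (10 − 1)!/2 = 181440 labelled Hamiltonian cycles.
For each such Hamiltonian cycle H, let X_H = 1 if all 10 edges of H are present in G. Then P[X_H = 1] = p^{10} = (3/5)^{10} = 59049/9765625.
By linearity: E[X] = Σ_H E[X_H] = 181440 · p^{10} = 181440 · 59049/9765625 = 2142770112/1953125.
Numerically: E[X] ≈ 1097.1.

E[X] = 181440 · (3/5)^{10} = 2142770112/1953125 ≈ 1097.1.


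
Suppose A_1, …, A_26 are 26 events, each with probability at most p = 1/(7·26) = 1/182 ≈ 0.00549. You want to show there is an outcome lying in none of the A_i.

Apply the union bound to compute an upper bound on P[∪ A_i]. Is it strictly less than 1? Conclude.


Union bound: P[∪_{i=1}^{26} A_i] ≤ Σ_i P[A_i] ≤ 26·p = 26·(1/182) = 1/7.
Numerically: 1/7 ≈ 0.14286.
Is 1/7 < 1? YES.
Since P[∪ A_i] ≤ 1/7 < 1, the complement has P[∩ A_i^c] ≥ 1 − 1/7 = 6/7 > 0, so some outcome avoids every A_i.

26·p = 1/7 ≈ 0.14286; existence CERTIFIED by the union bound.


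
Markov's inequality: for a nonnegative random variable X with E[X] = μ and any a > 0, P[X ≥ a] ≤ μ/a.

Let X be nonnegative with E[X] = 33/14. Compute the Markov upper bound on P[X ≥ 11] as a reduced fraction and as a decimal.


μ = E[X] = 33/14, a = 11.
Markov: P[X ≥ 11] ≤ μ/a = (33/14)/11 = 3/14.
Numerically: ≈ 0.214286.
(Since a = 11 > μ = 2.357143, the bound 3/14 is < 1 and informative.)

P[X ≥ 11] ≤ 3/14 ≈ 0.214286.


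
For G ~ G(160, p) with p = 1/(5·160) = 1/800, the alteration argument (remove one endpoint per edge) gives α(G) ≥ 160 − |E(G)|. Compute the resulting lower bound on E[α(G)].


E[|E(G)|] = C(160, 2)·p = 12720 · (1/800) = 159/10.
E[α(G)] ≥ n − E[|E(G)|] = 160 − 159/10 = 1441/10.
Numerically: ≈ 144.1000.
(This is only a lower bound; the true E[α(G)] may be larger.)

E[α(G)] ≥ 1441/10 ≈ 144.1000.


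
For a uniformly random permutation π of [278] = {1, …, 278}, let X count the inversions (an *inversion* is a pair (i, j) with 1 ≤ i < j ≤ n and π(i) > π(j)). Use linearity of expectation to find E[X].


Write X = Σ X_I over the C(278, 2) = 38503 pairs i < j, with X_I the indicator of one inversion.
There are 38503 indicators.
For each fixed pair i < j, the values π(i) and π(j) are two distinct elements of {1, …, 278} in uniformly random order; by symmetry P[π(i) > π(j)] = 1/2.
By linearity: E[X] = 38503 · (1/2) = C(278, 2) · (1/2) = 38503/2 = 38503/2 ≈ 19251.50000.

E[X] = 38503/2 = 19251.50000.


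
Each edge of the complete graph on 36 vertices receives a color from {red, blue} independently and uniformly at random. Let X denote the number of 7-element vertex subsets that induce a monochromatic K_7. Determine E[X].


Let X = Σ_S X_S over the C(36, 7) = 8347680 subsets S of size 7, where X_S = 1 if the K_7 on S is monochromatic.
For a fixed S, the K_7 on S has C(7, 2) = 21 edges. P[all 21 edges red] = (1/2)^21, and likewise for blue, so P[monochromatic] = 2·(1/2)^21 = 2^{1 − 21} = 1/1048576.
Summing: E[X] = C(36, 7) · 2^{1 − 21} = 8347680 · 1/1048576 = 260865/32768.
Numerically: E[X] ≈ 7.96097.

E[X] = C(36,7)·2^(1−C(7,2)) = 260865/32768 ≈ 7.96097.


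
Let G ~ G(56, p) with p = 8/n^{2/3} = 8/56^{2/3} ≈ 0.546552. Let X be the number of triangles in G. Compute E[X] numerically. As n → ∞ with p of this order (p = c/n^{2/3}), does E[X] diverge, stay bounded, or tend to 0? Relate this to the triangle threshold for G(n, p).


Number of potential triangles: C(56, 3) = 27720.
Each occurs with probability p³ ≈ (0.546552)³ ≈ 1.63265306e-01.
By linearity: E[X] = C(56, 3)·p³ ≈ 27720 · 1.63265306e-01 ≈ 4525.714286.
Since α = 2/3 < 1, p = c/n^{2/3} ≫ 1/n is above the triangle threshold p ~ 1/n. Asymptotically E[X] ~ (c³/6)·n^{3(1−α)} = (8³/6)·n^{1} → ∞; triangles are abundant w.h.p.

E[X] ≈ 4525.714286; in regime p = Θ(1/n^{2/3}) E[X] diverges (above the triangle threshold p ~ 1/n).


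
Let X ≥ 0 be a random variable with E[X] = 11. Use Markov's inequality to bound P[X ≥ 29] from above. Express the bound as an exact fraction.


μ = E[X] = 11, a = 29.
Markov: P[X ≥ 29] ≤ μ/a = (11)/29 = 11/29.
Numerically: ≈ 0.379.
(Since a = 29 > μ = 11.000, the bound 11/29 is < 1 and informative.)

P[X ≥ 29] ≤ 11/29 ≈ 0.379.


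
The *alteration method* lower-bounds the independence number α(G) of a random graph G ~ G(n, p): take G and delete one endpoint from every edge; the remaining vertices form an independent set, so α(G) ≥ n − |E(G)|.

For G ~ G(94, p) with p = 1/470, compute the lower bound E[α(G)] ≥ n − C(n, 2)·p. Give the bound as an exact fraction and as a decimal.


E[|E(G)|] = C(94, 2)·p = 4371 · (1/470) = 93/10.
E[α(G)] ≥ n − E[|E(G)|] = 94 − 93/10 = 847/10.
Numerically: ≈ 84.700000.
(This is only a lower bound; the true E[α(G)] may be larger.)

E[α(G)] ≥ 847/10 ≈ 84.700000.


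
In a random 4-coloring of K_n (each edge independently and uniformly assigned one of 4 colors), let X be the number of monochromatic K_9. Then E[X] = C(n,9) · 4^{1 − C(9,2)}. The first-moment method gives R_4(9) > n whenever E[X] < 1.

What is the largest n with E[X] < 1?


We need C(n, 9) · 4^{1 − 36} < 1, i.e. C(n, 9) < 4^{36 − 1} = 1180591620717411303424.
Check values of n near the boundary:
  n = 912: C(912, 9) = 1156095740032081475120; 1156095740032081475120 < 1180591620717411303424? YES
  n = 913: C(913, 9) = 1167605542753639808390; 1167605542753639808390 < 1180591620717411303424? YES
  n = 914: C(914, 9) = 1179217089587653905932; 1179217089587653905932 < 1180591620717411303424? YES
  n = 915: C(915, 9) = 1190931166636537885130; 1190931166636537885130 < 1180591620717411303424? NO
The largest n with C(n, 9) < 1180591620717411303424 is n = 914 (where E[X] = 294804272396913476483/295147905179352825856 ≈ 0.999). Hence R_4(9) > 914, i.e. R_4(9) ≥ 915.

Largest n = 914; hence R_4(9) > 914.


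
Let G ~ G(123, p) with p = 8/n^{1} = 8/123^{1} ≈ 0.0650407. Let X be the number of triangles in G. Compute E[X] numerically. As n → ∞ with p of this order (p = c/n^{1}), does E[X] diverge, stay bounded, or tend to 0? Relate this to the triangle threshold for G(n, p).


Number of potential triangles: C(123, 3) = 302621.
Each occurs with probability p³ ≈ (0.0650407)³ ≈ 2.75140566e-04.
By linearity: E[X] = C(123, 3)·p³ ≈ 302621 · 2.75140566e-04 ≈ 83.263313.
Here α = 1, so p = 8/n is exactly at the triangle threshold p ~ 1/n. Asymptotically E[X] → c³/6 = 8³/6 = 256/3 ≈ 85.333333, a bounded constant. In this regime the triangle count is asymptotically Poisson(c³/6).

E[X] ≈ 83.263313; in regime p = Θ(1/n^{1}) E[X] stays bounded (at the triangle threshold p ~ 1/n).


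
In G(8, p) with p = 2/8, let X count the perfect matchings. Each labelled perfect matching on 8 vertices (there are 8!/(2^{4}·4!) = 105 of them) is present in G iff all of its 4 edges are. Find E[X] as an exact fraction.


K_8 has 8!/(2^{4}·4!) = 105 labelled perfect matchings.
For each such perfect matching H, let X_H = 1 if all 4 edges of H are present in G. Then P[X_H = 1] = p^{4} = (1/4)^{4} = 1/256.
By linearity: E[X] = Σ_H E[X_H] = 105 · p^{4} = 105 · 1/256 = 105/256.
Numerically: E[X] ≈ 0.41.

E[X] = 105 · (1/4)^{4} = 105/256 ≈ 0.41.


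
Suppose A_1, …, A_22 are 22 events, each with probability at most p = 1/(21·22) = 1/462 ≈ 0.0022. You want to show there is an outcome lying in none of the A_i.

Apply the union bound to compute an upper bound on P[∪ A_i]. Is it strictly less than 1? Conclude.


Union bound: P[∪_{i=1}^{22} A_i] ≤ Σ_i P[A_i] ≤ 22·p = 22·(1/462) = 1/21.
Numerically: 1/21 ≈ 0.0476.
Is 1/21 < 1? YES.
Since P[∪ A_i] ≤ 1/21 < 1, the complement has P[∩ A_i^c] ≥ 1 − 1/21 = 20/21 > 0, so some outcome avoids every A_i.

22·p = 1/21 ≈ 0.0476; existence CERTIFIED by the union bound.


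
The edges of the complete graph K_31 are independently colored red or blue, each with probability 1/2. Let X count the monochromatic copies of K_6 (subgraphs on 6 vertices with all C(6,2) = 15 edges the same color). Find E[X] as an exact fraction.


Let X = Σ_S X_S over the C(31, 6) = 736281 subsets S of size 6, where X_S = 1 if the K_6 on S is monochromatic.
For a fixed S, the K_6 on S has C(6, 2) = 15 edges. P[all 15 edges red] = (1/2)^15, and likewise for blue, so P[monochromatic] = 2·(1/2)^15 = 2^{1 − 15} = 1/16384.
By linearity: E[X] = C(31, 6) · 2^{1 − 15} = 736281 · 1/16384 = 736281/16384.
Numerically: E[X] ≈ 44.93903.

E[X] = C(31,6)·2^(1−C(6,2)) = 736281/16384 ≈ 44.93903.


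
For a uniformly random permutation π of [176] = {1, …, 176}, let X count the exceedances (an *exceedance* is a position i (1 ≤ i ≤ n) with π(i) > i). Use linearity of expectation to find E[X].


Write X = Σ_{i=1}^{176} X_i, where X_i = 1_{π(i) > i}.
For each fixed i, π(i) is uniform over {1, …, 176} (marginal of a uniform permutation), so P[π(i) > i] = (n − i)/n. Summing: Σ_{i=1}^{176} (n − i)/n = (0 + 1 + … + 175)/176 = 176(176 − 1)/(2·176) = (176 − 1)/2.
Hence E[X] = Σ_{i=1}^{176} (176 − i)/176 = 175/2 ≈ 87.50000.

E[X] = 175/2 = 87.50000.


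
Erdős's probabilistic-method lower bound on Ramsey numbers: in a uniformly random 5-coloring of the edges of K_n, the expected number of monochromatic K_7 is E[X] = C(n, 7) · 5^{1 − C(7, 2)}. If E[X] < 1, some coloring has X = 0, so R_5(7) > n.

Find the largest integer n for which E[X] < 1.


We need C(n, 7) · 5^{1 − 21} < 1, i.e. C(n, 7) < 5^{21 − 1} = 95367431640625.
Check values of n near the boundary:
  n = 335: C(335, 7) = 88202498238195; 88202498238195 < 95367431640625? YES
  n = 336: C(336, 7) = 90079147136880; 90079147136880 < 95367431640625? YES
  n = 337: C(337, 7) = 91989916924632; 91989916924632 < 95367431640625? YES
  n = 338: C(338, 7) = 93935323022736; 93935323022736 < 95367431640625? YES
  n = 339: C(339, 7) = 95915887062372; 95915887062372 < 95367431640625? NO
  n = 340: C(340, 7) = 97932136940560; 97932136940560 < 95367431640625? NO
  n = 341: C(341, 7) = 99984606876440; 99984606876440 < 95367431640625? NO
The largest n with C(n, 7) < 95367431640625 is n = 338 (where E[X] = 93935323022736/95367431640625 ≈ 0.98498). Hence R_5(7) > 338, i.e. R_5(7) ≥ 339.

Largest n = 338; hence R_5(7) > 338.


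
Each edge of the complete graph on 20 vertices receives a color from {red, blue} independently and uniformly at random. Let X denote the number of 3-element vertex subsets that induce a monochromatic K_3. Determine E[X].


Let X = Σ_S X_S over the C(20, 3) = 1140 subsets S of size 3, where X_S = 1 if the K_3 on S is monochromatic.
For a fixed S, the K_3 on S has C(3, 2) = 3 edges. P[all 3 edges red] = (1/2)^3, and likewise for blue, so P[monochromatic] = 2·(1/2)^3 = 2^{1 − 3} = 1/4.
Summing: E[X] = C(20, 3) · 2^{1 − 3} = 1140 · 1/4 = 285.
Numerically: E[X] ≈ 285.0000.

E[X] = C(20,3)·2^(1−C(3,2)) = 285 ≈ 285.0000.


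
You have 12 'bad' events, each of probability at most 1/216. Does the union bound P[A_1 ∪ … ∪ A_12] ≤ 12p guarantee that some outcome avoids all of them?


Union bound: P[∪_{i=1}^{12} A_i] ≤ Σ_i P[A_i] ≤ 12·p = 12·(1/216) = 1/18.
Numerically: 1/18 ≈ 0.0556.
Is 1/18 < 1? YES.
Since P[∪ A_i] ≤ 1/18 < 1, the complement has P[∩ A_i^c] ≥ 1 − 1/18 = 17/18 > 0, so some outcome avoids every A_i.

12·p = 1/18 ≈ 0.0556; existence CERTIFIED by the union bound.


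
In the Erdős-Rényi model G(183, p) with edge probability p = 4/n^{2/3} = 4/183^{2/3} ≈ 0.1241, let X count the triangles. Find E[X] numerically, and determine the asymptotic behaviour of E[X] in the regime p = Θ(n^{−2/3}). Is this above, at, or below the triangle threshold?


Number of potential triangles: C(183, 3) = 1004731.
Each occurs with probability p³ ≈ (0.1241)³ ≈ 1.9110753e-03.
By linearity: E[X] = C(183, 3)·p³ ≈ 1004731 · 1.9110753e-03 ≈ 1920.11658.
Since α = 2/3 < 1, p = c/n^{2/3} ≫ 1/n is above the triangle threshold p ~ 1/n. Asymptotically E[X] ~ (c³/6)·n^{3(1−α)} = (4³/6)·n^{1} → ∞; triangles are abundant w.h.p.

E[X] ≈ 1920.11658; in regime p = Θ(1/n^{2/3}) E[X] diverges (above the triangle threshold p ~ 1/n).


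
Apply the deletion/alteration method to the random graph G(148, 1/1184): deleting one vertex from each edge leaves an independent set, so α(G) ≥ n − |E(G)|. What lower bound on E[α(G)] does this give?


E[|E(G)|] = C(148, 2)·p = 10878 · (1/1184) = 147/16.
E[α(G)] ≥ n − E[|E(G)|] = 148 − 147/16 = 2221/16.
Numerically: ≈ 138.81250.
(This is only a lower bound; the true E[α(G)] may be larger.)

E[α(G)] ≥ 2221/16 ≈ 138.81250.


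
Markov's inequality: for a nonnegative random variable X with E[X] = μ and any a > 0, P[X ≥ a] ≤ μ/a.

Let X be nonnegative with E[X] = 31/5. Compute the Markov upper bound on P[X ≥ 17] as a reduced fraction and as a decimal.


μ = E[X] = 31/5, a = 17.
Markov: P[X ≥ 17] ≤ μ/a = (31/5)/17 = 31/85.
Numerically: ≈ 0.364706.
(Since a = 17 > μ = 6.200000, the bound 31/85 is < 1 and informative.)

P[X ≥ 17] ≤ 31/85 ≈ 0.364706.


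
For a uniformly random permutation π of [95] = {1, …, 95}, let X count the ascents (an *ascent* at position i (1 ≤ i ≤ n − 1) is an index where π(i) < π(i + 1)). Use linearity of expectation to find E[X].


Write X = Σ X_I over i = 1, …, 94, with X_I the indicator of one ascent.
There are 94 indicators.
For each fixed i, the pair (π(i), π(i+1)) is a uniformly random ordered pair of distinct values from {1, …, 95}; by symmetry P[π(i) < π(i+1)] = 1/2.
By linearity: E[X] = 94 · (1/2) = (95 − 1) · (1/2) = 47 ≈ 47.000.

E[X] = 47 = 47.000.


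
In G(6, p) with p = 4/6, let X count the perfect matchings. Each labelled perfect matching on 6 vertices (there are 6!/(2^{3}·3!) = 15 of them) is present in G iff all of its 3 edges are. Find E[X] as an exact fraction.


K_6 has 6!/(2^{3}·3!) = 15 labelled perfect matchings.
For each such perfect matching H, let X_H = 1 if all 3 edges of H are present in G. Then P[X_H = 1] = p^{3} = (2/3)^{3} = 8/27.
By linearity of expectation: E[X] = Σ_H E[X_H] = 15 · p^{3} = 15 · 8/27 = 40/9.
Numerically: E[X] ≈ 4.4444.

E[X] = 15 · (2/3)^{3} = 40/9 ≈ 4.4444.


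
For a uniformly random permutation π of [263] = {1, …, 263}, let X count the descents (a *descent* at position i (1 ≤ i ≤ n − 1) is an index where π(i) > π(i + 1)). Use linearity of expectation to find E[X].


Write X = Σ X_I over i = 1, …, 262, with X_I the indicator of one descent.
There are 262 indicators.
For each fixed i, the pair (π(i), π(i+1)) is a uniformly random ordered pair of distinct values from {1, …, 263}; by symmetry P[π(i) > π(i+1)] = 1/2.
By linearity: E[X] = 262 · (1/2) = (263 − 1) · (1/2) = 131 ≈ 131.00000.

E[X] = 131 = 131.00000.


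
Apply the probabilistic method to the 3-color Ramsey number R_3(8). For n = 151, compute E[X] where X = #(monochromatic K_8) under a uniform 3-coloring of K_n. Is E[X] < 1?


E[X] = C(151, 8) · 3^{1 − 28} = 5551321138650 · 3^{−27} = 5551321138650/7625597484987.
As a reduced fraction: E[X] = 616813459850/847288609443 ≈ 0.728.
Is E[X] < 1? YES.
Since E[X] < 1, there exists a 3-coloring of K_{151} with no monochromatic K_8; hence R_3(8) > 151.

E[X] = 616813459850/847288609443 ≈ 0.728; E[X] < 1, so R_3(8) > 151.


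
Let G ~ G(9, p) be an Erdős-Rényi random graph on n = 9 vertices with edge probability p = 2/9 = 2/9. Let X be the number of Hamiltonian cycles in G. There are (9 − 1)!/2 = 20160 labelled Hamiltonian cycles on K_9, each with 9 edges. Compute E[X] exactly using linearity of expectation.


K_9 has (9 − 1)!/2 = 20160 labelled Hamiltonian cycles.
For each such Hamiltonian cycle H, let X_H = 1 if all 9 edges of H are present in G. Then P[X_H = 1] = p^{9} = (2/9)^{9} = 512/387420489.
Summing the indicators: E[X] = Σ_H E[X_H] = 20160 · p^{9} = 20160 · 512/387420489 = 1146880/43046721.
Numerically: E[X] ≈ 0.0266427.

E[X] = 20160 · (2/9)^{9} = 1146880/43046721 ≈ 0.0266427.


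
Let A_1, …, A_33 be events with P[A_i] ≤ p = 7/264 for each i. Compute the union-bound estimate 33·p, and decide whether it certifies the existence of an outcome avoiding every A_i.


Union bound: P[∪_{i=1}^{33} A_i] ≤ Σ_i P[A_i] ≤ 33·p = 33·(7/264) = 7/8.
Numerically: 7/8 ≈ 0.875000.
Is 7/8 < 1? YES.
Since P[∪ A_i] ≤ 7/8 < 1, the complement has P[∩ A_i^c] ≥ 1 − 7/8 = 1/8 > 0, so some outcome avoids every A_i.

33·p = 7/8 ≈ 0.875000; existence CERTIFIED by the union bound.


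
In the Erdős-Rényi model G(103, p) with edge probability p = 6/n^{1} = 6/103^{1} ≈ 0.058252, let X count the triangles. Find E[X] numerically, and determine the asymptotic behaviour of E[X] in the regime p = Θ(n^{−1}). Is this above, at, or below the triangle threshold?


Number of potential triangles: C(103, 3) = 176851.
Each occurs with probability p³ ≈ (0.058252)³ ≈ 1.9767060e-04.
By linearity: E[X] = C(103, 3)·p³ ≈ 176851 · 1.9767060e-04 ≈ 34.95824.
Here α = 1, so p = 6/n is exactly at the triangle threshold p ~ 1/n. Asymptotically E[X] → c³/6 = 6³/6 = 36 ≈ 36.00000, a bounded constant. In this regime the triangle count is asymptotically Poisson(c³/6).

E[X] ≈ 34.95824; in regime p = Θ(1/n^{1}) E[X] stays bounded (at the triangle threshold p ~ 1/n).


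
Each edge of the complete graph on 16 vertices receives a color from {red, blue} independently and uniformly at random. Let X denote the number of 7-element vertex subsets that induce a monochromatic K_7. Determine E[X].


Let X = Σ_S X_S over the C(16, 7) = 11440 subsets S of size 7, where X_S = 1 if the K_7 on S is monochromatic.
For a fixed S, the K_7 on S has C(7, 2) = 21 edges. P[all 21 edges red] = (1/2)^21, and likewise for blue, so P[monochromatic] = 2·(1/2)^21 = 2^{1 − 21} = 1/1048576.
By linearity of expectation: E[X] = C(16, 7) · 2^{1 − 21} = 11440 · 1/1048576 = 715/65536.
Numerically: E[X] ≈ 0.010910.

E[X] = C(16,7)·2^(1−C(7,2)) = 715/65536 ≈ 0.010910.


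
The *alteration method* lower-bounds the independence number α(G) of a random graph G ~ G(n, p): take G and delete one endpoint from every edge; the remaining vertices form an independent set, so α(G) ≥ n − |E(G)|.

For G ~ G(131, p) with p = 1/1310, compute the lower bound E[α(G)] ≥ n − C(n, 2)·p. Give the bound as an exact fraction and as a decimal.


E[|E(G)|] = C(131, 2)·p = 8515 · (1/1310) = 13/2.
E[α(G)] ≥ n − E[|E(G)|] = 131 − 13/2 = 249/2.
Numerically: ≈ 124.500000.
(This is only a lower bound; the true E[α(G)] may be larger.)

E[α(G)] ≥ 249/2 ≈ 124.500000.


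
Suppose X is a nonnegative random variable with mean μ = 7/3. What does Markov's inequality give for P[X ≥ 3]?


μ = E[X] = 7/3, a = 3.
Markov: P[X ≥ 3] ≤ μ/a = (7/3)/3 = 7/9.
Numerically: ≈ 0.777778.
(Since a = 3 > μ = 2.333333, the bound 7/9 is < 1 and informative.)

P[X ≥ 3] ≤ 7/9 ≈ 0.777778.


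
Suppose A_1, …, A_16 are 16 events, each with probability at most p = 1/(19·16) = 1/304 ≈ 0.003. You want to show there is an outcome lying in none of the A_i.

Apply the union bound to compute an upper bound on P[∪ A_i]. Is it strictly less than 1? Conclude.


Union bound: P[∪_{i=1}^{16} A_i] ≤ Σ_i P[A_i] ≤ 16·p = 16·(1/304) = 1/19.
Numerically: 1/19 ≈ 0.053.
Is 1/19 < 1? YES.
Since P[∪ A_i] ≤ 1/19 < 1, the complement has P[∩ A_i^c] ≥ 1 − 1/19 = 18/19 > 0, so some outcome avoids every A_i.

16·p = 1/19 ≈ 0.053; existence CERTIFIED by the union bound.


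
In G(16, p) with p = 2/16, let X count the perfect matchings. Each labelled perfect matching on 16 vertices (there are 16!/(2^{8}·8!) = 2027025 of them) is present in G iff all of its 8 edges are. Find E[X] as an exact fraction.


K_16 has 16!/(2^{8}·8!) = 2027025 labelled perfect matchings.
For each such perfect matching H, let X_H = 1 if all 8 edges of H are present in G. Then P[X_H = 1] = p^{8} = (1/8)^{8} = 1/16777216.
By linearity of expectation: E[X] = Σ_H E[X_H] = 2027025 · p^{8} = 2027025 · 1/16777216 = 2027025/16777216.
Numerically: E[X] ≈ 0.121.

E[X] = 2027025 · (1/8)^{8} = 2027025/16777216 ≈ 0.121.


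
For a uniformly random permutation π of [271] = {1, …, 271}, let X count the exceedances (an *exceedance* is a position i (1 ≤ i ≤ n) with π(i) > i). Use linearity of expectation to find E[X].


Write X = Σ_{i=1}^{271} X_i, where X_i = 1_{π(i) > i}.
For each fixed i, π(i) is uniform over {1, …, 271} (marginal of a uniform permutation), so P[π(i) > i] = (n − i)/n. Summing: Σ_{i=1}^{271} (n − i)/n = (0 + 1 + … + 270)/271 = 271(271 − 1)/(2·271) = (271 − 1)/2.
Hence E[X] = Σ_{i=1}^{271} (271 − i)/271 = 135 ≈ 135.00000.

E[X] = 135 = 135.00000.


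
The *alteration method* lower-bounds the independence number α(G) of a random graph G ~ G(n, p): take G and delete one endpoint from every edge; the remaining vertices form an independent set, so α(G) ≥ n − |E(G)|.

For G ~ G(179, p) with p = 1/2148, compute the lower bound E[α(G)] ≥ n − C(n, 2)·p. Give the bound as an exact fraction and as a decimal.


E[|E(G)|] = C(179, 2)·p = 15931 · (1/2148) = 89/12.
E[α(G)] ≥ n − E[|E(G)|] = 179 − 89/12 = 2059/12.
Numerically: ≈ 171.583333.
(This is only a lower bound; the true E[α(G)] may be larger.)

E[α(G)] ≥ 2059/12 ≈ 171.583333.


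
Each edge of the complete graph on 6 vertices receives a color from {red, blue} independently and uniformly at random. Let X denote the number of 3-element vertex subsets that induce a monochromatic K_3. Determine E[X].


Let X = Σ_S X_S over the C(6, 3) = 20 subsets S of size 3, where X_S = 1 if the K_3 on S is monochromatic.
For a fixed S, the K_3 on S has C(3, 2) = 3 edges. P[all 3 edges red] = (1/2)^3, and likewise for blue, so P[monochromatic] = 2·(1/2)^3 = 2^{1 − 3} = 1/4.
By linearity of expectation: E[X] = C(6, 3) · 2^{1 − 3} = 20 · 1/4 = 5.
Numerically: E[X] ≈ 5.00000.

E[X] = C(6,3)·2^(1−C(3,2)) = 5 ≈ 5.00000.


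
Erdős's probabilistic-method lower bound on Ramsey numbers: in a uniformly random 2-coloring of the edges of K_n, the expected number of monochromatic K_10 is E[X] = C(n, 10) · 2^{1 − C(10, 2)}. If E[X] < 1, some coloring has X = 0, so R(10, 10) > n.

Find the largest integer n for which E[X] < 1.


We need C(n, 10) · 2^{1 − 45} < 1, i.e. C(n, 10) < 2^{45 − 1} = 17592186044416.
Check values of n near the boundary:
  n = 94: C(94, 10) = 9041256841903; 9041256841903 < 17592186044416? YES
  n = 95: C(95, 10) = 10104934117421; 10104934117421 < 17592186044416? YES
  n = 96: C(96, 10) = 11279926456656; 11279926456656 < 17592186044416? YES
  n = 97: C(97, 10) = 12576469727536; 12576469727536 < 17592186044416? YES
  n = 98: C(98, 10) = 14005614014756; 14005614014756 < 17592186044416? YES
  n = 99: C(99, 10) = 15579278510796; 15579278510796 < 17592186044416? YES
  n = 100: C(100, 10) = 17310309456440; 17310309456440 < 17592186044416? YES
  n = 101: C(101, 10) = 19212541264840; 19212541264840 < 17592186044416? NO
  n = 102: C(102, 10) = 21300860967540; 21300860967540 < 17592186044416? NO
  n = 103: C(103, 10) = 23591276125340; 23591276125340 < 17592186044416? NO
The largest n with C(n, 10) < 17592186044416 is n = 100 (where E[X] = 2163788682055/2199023255552 ≈ 0.98398). Hence R(10, 10) > 100, i.e. R(10, 10) ≥ 101.

Largest n = 100; hence R(10, 10) > 100.
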